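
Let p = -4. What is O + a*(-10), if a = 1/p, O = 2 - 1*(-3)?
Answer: 15/2 ≈ 7.5000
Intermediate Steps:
O = 5 (O = 2 + 3 = 5)
a = -¼ (a = 1/(-4) = -¼ ≈ -0.25000)
O + a*(-10) = 5 - ¼*(-10) = 5 + 5/2 = 15/2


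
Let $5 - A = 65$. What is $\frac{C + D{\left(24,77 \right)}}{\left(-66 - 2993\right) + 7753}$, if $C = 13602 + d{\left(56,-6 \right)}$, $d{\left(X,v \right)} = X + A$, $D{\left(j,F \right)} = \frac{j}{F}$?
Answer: $\frac{523535}{180719} \approx 2.897$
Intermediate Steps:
$A = -60$ ($A = 5 - 65 = -60$)
$d{\left(X,v \right)} = -60 + X$ ($d{\left(X,v \right)} = X - 60 = -60 + X$)
$C = 13598$ ($C = 13602 + \left(-60 + 56\right) = 13602 - 4 = 13598$)
$\frac{C + D{\left(24,77 \right)}}{\left(-66 - 2993\right) + 7753} = \frac{13598 + \frac{24}{77}}{\left(-66 - 2993\right) + 7753} = \frac{13598 + 24 \cdot \frac{1}{77}}{\left(-66 - 2993\right) + 7753} = \frac{13598 + \frac{24}{77}}{-3059 + 7753} = \frac{1047070}{77 \cdot 4694} = \frac{1047070}{77} \cdot \frac{1}{4694} = \frac{523535}{180719}$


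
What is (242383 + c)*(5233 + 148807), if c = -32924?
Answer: 32265064360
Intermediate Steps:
(242383 + c)*(5233 + 148807) = (242383 - 32924)*(5233 + 148807) = 209459*154040 = 32265064360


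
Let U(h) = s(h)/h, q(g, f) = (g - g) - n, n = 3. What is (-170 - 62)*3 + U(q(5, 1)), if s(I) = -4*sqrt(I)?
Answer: -696 + 4*I*sqrt(3)/3 ≈ -696.0 + 2.3094*I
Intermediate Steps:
q(g, f) = -3 (q(g, f) = (g - g) - 1*3 = 0 - 3 = -3)
U(h) = -4/sqrt(h) (U(h) = (-4*sqrt(h))/h = -4/sqrt(h))
(-170 - 62)*3 + U(q(5, 1)) = (-170 - 62)*3 - (-4)*I*sqrt(3)/3 = -232*3 - (-4)*I*sqrt(3)/3 = -696 + 4*I*sqrt(3)/3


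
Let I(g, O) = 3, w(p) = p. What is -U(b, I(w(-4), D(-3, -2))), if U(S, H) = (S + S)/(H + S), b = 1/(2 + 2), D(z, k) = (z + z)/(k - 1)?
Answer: -2/13 ≈ -0.15385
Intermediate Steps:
D(z, k) = 2*z/(-1 + k) (D(z, k) = (2*z)/(-1 + k) = 2*z/(-1 + k))
b = 1/4 ≈ 0.25000
U(S, H) = 2*S/(H + S) (U(S, H) = (2*S)/(H + S) = 2*S/(H + S))
-U(b, I(w(-4), D(-3, -2))) = -2/(4*(3 + 1/4)) = -2/(4*13/4) = -2*4/(4*13) = -1*2/13 = -2/13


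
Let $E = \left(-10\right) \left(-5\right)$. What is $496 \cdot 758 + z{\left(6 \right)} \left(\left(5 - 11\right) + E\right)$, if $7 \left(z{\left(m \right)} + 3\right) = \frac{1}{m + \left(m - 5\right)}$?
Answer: $\frac{18416008}{49} \approx 3.7584 \cdot 10^{5}$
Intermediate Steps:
$z{\left(m \right)} = -3 + \frac{1}{7 \left(-5 + 2 m\right)}$ ($z{\left(m \right)} = -3 + \frac{1}{7 \left(m + \left(m - 5\right)\right)} = -3 + \frac{1}{7 \left(m + \left(-5 + m\right)\right)} = -3 + \frac{1}{7 \left(-5 + 2 m\right)}$)
$E = 50$
$496 \cdot 758 + z{\left(6 \right)} \left(\left(5 - 11\right) + E\right) = 496 \cdot 758 + \frac{2 \left(53 - 126\right)}{7 \left(-5 + 2 \cdot 6\right)} \left(\left(5 - 11\right) + 50\right) = 375968 + \frac{2 \left(53 - 126\right)}{7 \left(-5 + 12\right)} \left(\left(5 - 11\right) + 50\right) = 375968 + \frac{2}{7} \cdot \frac{1}{7} \left(-73\right) \left(-6 + 50\right) = 375968 + \frac{2}{7} \cdot \frac{1}{7} \left(-73\right) 44 = 375968 - \frac{6424}{49} = \frac{18416008}{49}$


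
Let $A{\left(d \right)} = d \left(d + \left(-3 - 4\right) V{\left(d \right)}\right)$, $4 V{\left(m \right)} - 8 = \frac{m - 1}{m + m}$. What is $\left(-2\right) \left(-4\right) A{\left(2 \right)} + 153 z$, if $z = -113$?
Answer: $-17488$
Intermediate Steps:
$V{\left(m \right)} = 2 + \frac{-1 + m}{8 m}$ ($V{\left(m \right)} = 2 + \frac{\left(m - 1\right) \frac{1}{m + m}}{4} = 2 + \frac{\left(-1 + m\right) \frac{1}{2 m}}{4} = 2 + \frac{\frac{1}{2} \frac{1}{m} \left(-1 + m\right)}{4} = 2 + \frac{-1 + m}{8 m}$)
$A{\left(d \right)} = d \left(d - \frac{7 \left(-1 + 17 d\right)}{8 d}\right)$ ($A{\left(d \right)} = d \left(d + \left(-3 - 4\right) \frac{-1 + 17 d}{8 d}\right) = d \left(d - 7 \frac{-1 + 17 d}{8 d}\right) = d \left(d - \frac{7 \left(-1 + 17 d\right)}{8 d}\right)$)
$\left(-2\right) \left(-4\right) A{\left(2 \right)} + 153 z = \left(-2\right) \left(-4\right) \left(\frac{7}{8} + 2^{2} - \frac{119}{4}\right) + 153 \left(-113\right) = 8 \left(\frac{7}{8} + 4 - \frac{119}{4}\right) - 17289 = 8 \left(- \frac{199}{8}\right) - 17289 = -199 - 17289 = -17488$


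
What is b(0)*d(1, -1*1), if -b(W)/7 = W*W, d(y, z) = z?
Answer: 0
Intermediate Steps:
b(W) = -7*W² (b(W) = -7*W*W = -7*W²)
b(0)*d(1, -1*1) = (-7*0²)*(-1*1) = -7*0*(-1) = 0*(-1) = 0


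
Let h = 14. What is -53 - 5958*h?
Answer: -83465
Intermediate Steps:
-53 - 5958*h = -53 - 5958*14 = -53 - 331*252 = -53 - 83412 = -83465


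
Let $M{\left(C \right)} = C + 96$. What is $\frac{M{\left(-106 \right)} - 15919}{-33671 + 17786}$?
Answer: $\frac{15929}{15885} \approx 1.0028$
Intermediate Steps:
$M{\left(C \right)} = 96 + C$
$\frac{M{\left(-106 \right)} - 15919}{-33671 + 17786} = \frac{\left(96 - 106\right) - 15919}{-33671 + 17786} = \frac{-10 - 15919}{-15885} = \left(-15929\right) \left(- \frac{1}{15885}\right) = \frac{15929}{15885}$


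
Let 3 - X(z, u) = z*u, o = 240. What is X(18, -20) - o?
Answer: 123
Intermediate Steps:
X(z, u) = 3 - u*z (X(z, u) = 3 - z*u = 3 - u*z)
X(18, -20) - o = (3 - 1*(-20)*18) - 1*240 = (3 + 360) - 240 = 363 - 240 = 123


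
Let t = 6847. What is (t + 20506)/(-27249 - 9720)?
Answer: -27353/36969 ≈ -0.73989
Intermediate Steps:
(t + 20506)/(-27249 - 9720) = (6847 + 20506)/(-27249 - 9720) = 27353/(-36969) = 27353*(-1/36969) = -27353/36969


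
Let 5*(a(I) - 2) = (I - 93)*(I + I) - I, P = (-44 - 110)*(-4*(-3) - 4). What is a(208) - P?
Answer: 53802/5 ≈ 10760.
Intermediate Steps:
P = -1232 (P = -154*(12 - 4) = -154*8 = -1232)
a(I) = 2 - I/5 + 2*I*(-93 + I)/5 (a(I) = 2 + ((I - 93)*(I + I) - I)/5 = 2 + ((-93 + I)*(2*I) - I)/5 = 2 + (2*I*(-93 + I) - I)/5 = 2 + (-I + 2*I*(-93 + I))/5 = 2 + (-I/5 + 2*I*(-93 + I)/5) = 2 - I/5 + 2*I*(-93 + I)/5)
a(208) - P = (2 - 187/5*208 + (⅖)*208²) - 1*(-1232) = (2 - 38896/5 + (⅖)*43264) + 1232 = (2 - 38896/5 + 86528/5) + 1232 = 47642/5 + 1232 = 53802/5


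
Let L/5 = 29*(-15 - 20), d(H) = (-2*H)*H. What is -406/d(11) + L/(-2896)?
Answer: 1201963/350416 ≈ 3.4301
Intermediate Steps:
d(H) = -2*H²
L = -5075 (L = 5*(29*(-15 - 20)) = 5*(29*(-35)) = 5*(-1015) = -5075)
-406/d(11) + L/(-2896) = -406/((-2*11²)) - 5075/(-2896) = -406/((-2*121)) - 5075*(-1/2896) = -406/(-242) + 5075/2896 = -406*(-1/242) + 5075/2896 = 203/121 + 5075/2896 = 1201963/350416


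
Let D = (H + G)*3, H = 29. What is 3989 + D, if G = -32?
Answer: 3980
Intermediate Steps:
D = -9 (D = (29 - 32)*3 = -3*3 = -9)
3989 + D = 3989 - 9 = 3980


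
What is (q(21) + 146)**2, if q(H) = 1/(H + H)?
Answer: 37613689/1764 ≈ 21323.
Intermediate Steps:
q(H) = 1/(2*H)
(q(21) + 146)**2 = ((1/2)/21 + 146)**2 = ((1/2)*(1/21) + 146)**2 = (1/42 + 146)**2 = (6133/42)**2 = 37613689/1764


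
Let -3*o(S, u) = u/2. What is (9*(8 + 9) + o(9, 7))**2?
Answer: 829921/36 ≈ 23053.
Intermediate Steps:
o(S, u) = -u/6 (o(S, u) = -u/(3*2) = -u/6)
(9*(8 + 9) + o(9, 7))**2 = (9*(8 + 9) - 1/6*7)**2 = (9*17 - 7/6)**2 = (153 - 7/6)**2 = (911/6)**2 = 829921/36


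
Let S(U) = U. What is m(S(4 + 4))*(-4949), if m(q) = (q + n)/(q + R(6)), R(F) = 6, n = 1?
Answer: -6363/2 ≈ -3181.5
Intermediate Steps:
m(q) = (1 + q)/(6 + q) (m(q) = (q + 1)/(q + 6) = (1 + q)/(6 + q))
m(S(4 + 4))*(-4949) = ((1 + (4 + 4))/(6 + (4 + 4)))*(-4949) = ((1 + 8)/(6 + 8))*(-4949) = (9/14)*(-4949) = -6363/2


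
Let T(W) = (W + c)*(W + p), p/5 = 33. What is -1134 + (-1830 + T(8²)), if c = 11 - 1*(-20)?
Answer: 18791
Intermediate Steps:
c = 31 (c = 11 + 20 = 31)
p = 165 (p = 5*33 = 165)
T(W) = (31 + W)*(165 + W) (T(W) = (W + 31)*(W + 165) = (31 + W)*(165 + W))
-1134 + (-1830 + T(8²)) = -1134 + (-1830 + (5115 + (8²)² + 196*8²)) = -1134 + (-1830 + (5115 + 64² + 196*64)) = -1134 + (-1830 + (5115 + 4096 + 12544)) = -1134 + (-1830 + 21755) = -1134 + 19925 = 18791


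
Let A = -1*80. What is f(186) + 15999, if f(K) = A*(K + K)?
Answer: -13761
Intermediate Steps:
A = -80
f(K) = -160*K (f(K) = -80*(K + K) = -160*K)
f(186) + 15999 = -160*186 + 15999 = -29760 + 15999 = -13761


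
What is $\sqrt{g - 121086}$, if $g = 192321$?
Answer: $3 \sqrt{7915} \approx 266.9$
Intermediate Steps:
$\sqrt{g - 121086} = \sqrt{192321 - 121086} = \sqrt{71235} = 3 \sqrt{7915}$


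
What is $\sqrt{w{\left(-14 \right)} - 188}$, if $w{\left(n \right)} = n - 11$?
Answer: $i \sqrt{213} \approx 14.595 i$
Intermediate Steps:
$w{\left(n \right)} = -11 + n$ ($w{\left(n \right)} = n - 11 = -11 + n$)
$\sqrt{w{\left(-14 \right)} - 188} = \sqrt{\left(-11 - 14\right) - 188} = \sqrt{-25 - 188} = \sqrt{-213} = i \sqrt{213}$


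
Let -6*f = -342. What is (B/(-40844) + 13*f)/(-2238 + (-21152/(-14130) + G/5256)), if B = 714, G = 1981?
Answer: -31217725088100/94208391349321 ≈ -0.33137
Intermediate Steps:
f = 57 (f = -⅙*(-342) = 57)
(B/(-40844) + 13*f)/(-2238 + (-21152/(-14130) + G/5256)) = (714/(-40844) + 13*57)/(-2238 + (-21152/(-14130) + 1981/5256)) = (714*(-1/40844) + 741)/(-2238 + (-21152*(-1/14130) + 1981*(1/5256))) = (-357/20422 + 741)/(-2238 + (10576/7065 + 1981/5256)) = 15132345/(20422*(-2238 + 7731469/4125960)) = 15132345/(20422*(-9226167011/4125960)) = (15132345/20422)*(-4125960/9226167011) = -31217725088100/94208391349321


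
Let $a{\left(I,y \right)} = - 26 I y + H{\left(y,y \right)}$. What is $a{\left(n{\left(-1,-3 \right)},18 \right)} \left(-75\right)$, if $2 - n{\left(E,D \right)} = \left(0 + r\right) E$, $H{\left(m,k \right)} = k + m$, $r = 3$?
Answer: $172800$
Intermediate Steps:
$n{\left(E,D \right)} = 2 - 3 E$ ($n{\left(E,D \right)} = 2 - \left(0 + 3\right) E = 2 - 3 E$)
$a{\left(I,y \right)} = 2 y - 26 I y$ ($a{\left(I,y \right)} = - 26 I y + \left(y + y\right) = - 26 I y + 2 y = 2 y - 26 I y$)
$a{\left(n{\left(-1,-3 \right)},18 \right)} \left(-75\right) = 2 \cdot 18 \left(1 - 13 \left(2 - -3\right)\right) \left(-75\right) = 2 \cdot 18 \left(1 - 13 \left(2 + 3\right)\right) \left(-75\right) = 2 \cdot 18 \left(1 - 65\right) \left(-75\right) = 2 \cdot 18 \left(-64\right) \left(-75\right) = \left(-2304\right) \left(-75\right) = 172800$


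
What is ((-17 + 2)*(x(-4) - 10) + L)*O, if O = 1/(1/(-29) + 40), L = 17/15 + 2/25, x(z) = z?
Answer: 459389/86925 ≈ 5.2849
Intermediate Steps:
L = 91/75 (L = 17*(1/15) + 2*(1/25) = 17/15 + 2/25 = 91/75 ≈ 1.2133)
O = 29/1159 (O = 1/(-1/29 + 40) = 1/(1159/29) = 29/1159 ≈ 0.025022)
((-17 + 2)*(x(-4) - 10) + L)*O = ((-17 + 2)*(-4 - 10) + 91/75)*(29/1159) = (-15*(-14) + 91/75)*(29/1159) = (210 + 91/75)*(29/1159) = (15841/75)*(29/1159) = 459389/86925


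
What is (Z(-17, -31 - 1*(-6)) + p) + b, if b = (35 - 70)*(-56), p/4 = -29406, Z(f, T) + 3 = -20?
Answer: -115687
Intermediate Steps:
Z(f, T) = -23 (Z(f, T) = -3 - 20 = -23)
p = -117624 (p = 4*(-29406) = -117624)
b = 1960 (b = -35*(-56) = 1960)
(Z(-17, -31 - 1*(-6)) + p) + b = (-23 - 117624) + 1960 = -117647 + 1960 = -115687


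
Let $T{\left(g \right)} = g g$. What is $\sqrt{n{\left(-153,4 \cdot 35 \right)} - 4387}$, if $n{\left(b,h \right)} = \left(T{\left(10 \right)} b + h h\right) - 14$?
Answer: $i \sqrt{101} \approx 10.05 i$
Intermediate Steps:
$T{\left(g \right)} = g^{2}$
$n{\left(b,h \right)} = -14 + h^{2} + 100 b$ ($n{\left(b,h \right)} = \left(10^{2} b + h h\right) - 14 = \left(100 b + h^{2}\right) - 14 = \left(h^{2} + 100 b\right) - 14 = -14 + h^{2} + 100 b$)
$\sqrt{n{\left(-153,4 \cdot 35 \right)} - 4387} = \sqrt{\left(-14 + \left(4 \cdot 35\right)^{2} + 100 \left(-153\right)\right) - 4387} = \sqrt{\left(-14 + 140^{2} - 15300\right) - 4387} = \sqrt{\left(-14 + 19600 - 15300\right) - 4387} = \sqrt{4286 - 4387} = \sqrt{-101} = i \sqrt{101}$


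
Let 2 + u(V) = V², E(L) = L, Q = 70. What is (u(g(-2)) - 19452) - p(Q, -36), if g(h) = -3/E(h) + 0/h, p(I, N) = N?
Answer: -77663/4 ≈ -19416.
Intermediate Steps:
g(h) = -3/h (g(h) = -3/h + 0/h = -3/h + 0 = -3/h)
u(V) = -2 + V²
(u(g(-2)) - 19452) - p(Q, -36) = ((-2 + (-3/(-2))²) - 19452) - 1*(-36) = ((-2 + (-3*(-½))²) - 19452) + 36 = ((-2 + (3/2)²) - 19452) + 36 = ((-2 + 9/4) - 19452) + 36 = (¼ - 19452) + 36 = -77807/4 + 36 = -77663/4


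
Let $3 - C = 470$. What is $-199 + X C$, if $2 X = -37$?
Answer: $\frac{16881}{2} \approx 8440.5$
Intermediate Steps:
$X = - \frac{37}{2}$ ($X = \frac{1}{2} \left(-37\right) = - \frac{37}{2} \approx -18.5$)
$C = -467$ ($C = 3 - 470 = -467$)
$-199 + X C = -199 - - \frac{17279}{2} = -199 + \frac{17279}{2} = \frac{16881}{2}$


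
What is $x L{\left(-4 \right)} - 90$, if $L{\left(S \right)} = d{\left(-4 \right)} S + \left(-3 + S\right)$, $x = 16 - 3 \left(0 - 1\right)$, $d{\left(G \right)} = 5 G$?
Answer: $1297$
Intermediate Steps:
$x = 19$ ($x = 16 - -3 = 16 + 3 = 19$)
$L{\left(S \right)} = -3 - 19 S$ ($L{\left(S \right)} = 5 \left(-4\right) S + \left(-3 + S\right) = - 20 S + \left(-3 + S\right) = -3 - 19 S$)
$x L{\left(-4 \right)} - 90 = 19 \left(-3 - -76\right) - 90 = 19 \left(-3 + 76\right) - 90 = 19 \cdot 73 - 90 = 1387 - 90 = 1297$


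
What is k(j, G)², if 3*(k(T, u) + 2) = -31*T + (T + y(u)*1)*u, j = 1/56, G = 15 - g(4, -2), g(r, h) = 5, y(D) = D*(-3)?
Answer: 667489/64 ≈ 10430.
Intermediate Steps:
y(D) = -3*D
G = 10 (G = 15 - 1*5 = 15 - 5 = 10)
j = 1/56 ≈ 0.017857
k(T, u) = -2 - 31*T/3 + u*(T - 3*u)/3 (k(T, u) = -2 + (-31*T + (T - 3*u*1)*u)/3 = -2 + (-31*T + (T - 3*u)*u)/3 = -2 + (-31*T + u*(T - 3*u))/3 = -2 + (-31*T/3 + u*(T - 3*u)/3) = -2 - 31*T/3 + u*(T - 3*u)/3)
k(j, G)² = (-2 - 1*10² - 31/3*1/56 + (⅓)*(1/56)*10)² = (-2 - 1*100 - 31/168 + 5/84)² = (-2 - 100 - 31/168 + 5/84)² = (-817/8)² = 667489/64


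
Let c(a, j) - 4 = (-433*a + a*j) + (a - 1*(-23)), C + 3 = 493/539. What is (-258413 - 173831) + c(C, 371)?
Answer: -232896399/539 ≈ -4.3209e+5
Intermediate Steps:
C = -1124/539 (C = -3 + 493/539 = -1124/539 ≈ -2.0853)
c(a, j) = 27 - 432*a + a*j (c(a, j) = 4 + ((-433*a + a*j) + (a - 1*(-23))) = 4 + ((-433*a + a*j) + (a + 23)) = 4 + ((-433*a + a*j) + (23 + a)) = 4 + (23 - 432*a + a*j) = 27 - 432*a + a*j)
(-258413 - 173831) + c(C, 371) = (-258413 - 173831) + (27 - 432*(-1124/539) - 1124/539*371) = -432244 + (27 + 485568/539 - 59572/77) = -432244 + 83117/539 = -232896399/539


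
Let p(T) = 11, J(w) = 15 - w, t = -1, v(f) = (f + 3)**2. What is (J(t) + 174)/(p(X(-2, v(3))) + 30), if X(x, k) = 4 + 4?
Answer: 190/41 ≈ 4.6341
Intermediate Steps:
v(f) = (3 + f)**2
X(x, k) = 8
(J(t) + 174)/(p(X(-2, v(3))) + 30) = ((15 - 1*(-1)) + 174)/(11 + 30) = ((15 + 1) + 174)/41 = (16 + 174)*(1/41) = 190*(1/41) = 190/41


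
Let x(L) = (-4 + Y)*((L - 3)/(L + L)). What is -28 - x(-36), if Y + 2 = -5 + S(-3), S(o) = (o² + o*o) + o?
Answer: -181/6 ≈ -30.167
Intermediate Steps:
S(o) = o + 2*o² (S(o) = (o² + o²) + o = 2*o² + o = o + 2*o²)
Y = 8 (Y = -2 + (-5 - 3*(1 + 2*(-3))) = -2 + (-5 - 3*(1 - 6)) = -2 + (-5 - 3*(-5)) = -2 + (-5 + 15) = -2 + 10 = 8)
x(L) = 2*(-3 + L)/L (x(L) = (-4 + 8)*((L - 3)/(L + L)) = 4*((-3 + L)/((2*L))) = 4*((-3 + L)*(1/(2*L))) = 4*((-3 + L)/(2*L)) = 2*(-3 + L)/L)
-28 - x(-36) = -28 - (2 - 6/(-36)) = -28 - (2 - 6*(-1/36)) = -28 - (2 + ⅙) = -28 - 1*13/6 = -28 - 13/6 = -181/6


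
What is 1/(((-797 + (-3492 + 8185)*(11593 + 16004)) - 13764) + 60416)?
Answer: 1/129558576 ≈ 7.7185e-9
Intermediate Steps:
1/(((-797 + (-3492 + 8185)*(11593 + 16004)) - 13764) + 60416) = 1/(((-797 + 4693*27597) - 13764) + 60416) = 1/(((-797 + 129512721) - 13764) + 60416) = 1/((129511924 - 13764) + 60416) = 1/(129498160 + 60416) = 1/129558576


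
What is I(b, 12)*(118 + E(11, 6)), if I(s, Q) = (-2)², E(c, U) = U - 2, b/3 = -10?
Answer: 488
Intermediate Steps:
b = -30 (b = 3*(-10) = -30)
E(c, U) = -2 + U
I(s, Q) = 4
I(b, 12)*(118 + E(11, 6)) = 4*(118 + (-2 + 6)) = 4*(118 + 4) = 4*122 = 488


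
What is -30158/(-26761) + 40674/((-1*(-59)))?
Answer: 1090256236/1578899 ≈ 690.52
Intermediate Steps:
-30158/(-26761) + 40674/((-1*(-59))) = -30158*(-1/26761) + 40674/59 = 30158/26761 + 40674*(1/59) = 30158/26761 + 40674/59 = 1090256236/1578899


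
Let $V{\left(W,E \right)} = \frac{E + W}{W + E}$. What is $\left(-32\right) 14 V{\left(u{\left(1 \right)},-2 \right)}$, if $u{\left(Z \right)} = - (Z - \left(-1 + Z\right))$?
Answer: $-448$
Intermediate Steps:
$u{\left(Z \right)} = -1$ ($u{\left(Z \right)} = \left(-1\right) 1 = -1$)
$V{\left(W,E \right)} = 1$ ($V{\left(W,E \right)} = \frac{E + W}{E + W} = 1$)
$\left(-32\right) 14 V{\left(u{\left(1 \right)},-2 \right)} = \left(-32\right) 14 \cdot 1 = \left(-448\right) 1 = -448$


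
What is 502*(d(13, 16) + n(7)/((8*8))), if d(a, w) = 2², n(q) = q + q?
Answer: 33885/16 ≈ 2117.8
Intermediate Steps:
n(q) = 2*q
d(a, w) = 4
502*(d(13, 16) + n(7)/((8*8))) = 502*(4 + (2*7)/((8*8))) = 502*(4 + 14/64) = 502*(4 + 14*(1/64)) = 502*(4 + 7/32) = 502*(135/32) = 33885/16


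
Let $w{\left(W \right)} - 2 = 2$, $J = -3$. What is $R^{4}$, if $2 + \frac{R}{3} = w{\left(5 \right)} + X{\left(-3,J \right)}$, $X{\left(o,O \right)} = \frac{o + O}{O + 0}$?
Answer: $20736$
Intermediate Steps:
$w{\left(W \right)} = 4$ ($w{\left(W \right)} = 2 + 2 = 4$)
$X{\left(o,O \right)} = \frac{O + o}{O}$
$R = 12$ ($R = -6 + 3 \left(4 + \frac{-3 - 3}{-3}\right) = -6 + 3 \left(4 - -2\right) = -6 + 3 \left(4 + 2\right) = -6 + 3 \cdot 6 = -6 + 18 = 12$)
$R^{4} = 12^{4} = 20736$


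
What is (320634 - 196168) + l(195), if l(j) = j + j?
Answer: 124856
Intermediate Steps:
l(j) = 2*j
(320634 - 196168) + l(195) = (320634 - 196168) + 2*195 = 124466 + 390 = 124856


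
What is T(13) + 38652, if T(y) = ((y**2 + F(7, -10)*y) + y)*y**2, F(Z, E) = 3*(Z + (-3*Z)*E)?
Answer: 1499657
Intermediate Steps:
F(Z, E) = 3*Z - 9*E*Z (F(Z, E) = 3*(Z - 3*E*Z) = 3*Z - 9*E*Z)
T(y) = y**2*(y**2 + 652*y) (T(y) = ((y**2 + (3*7*(1 - 3*(-10)))*y) + y)*y**2 = ((y**2 + (3*7*(1 + 30))*y) + y)*y**2 = ((y**2 + (3*7*31)*y) + y)*y**2 = ((y**2 + 651*y) + y)*y**2 = (y**2 + 652*y)*y**2 = y**2*(y**2 + 652*y))
T(13) + 38652 = 13**3*(652 + 13) + 38652 = 2197*665 + 38652 = 1461005 + 38652 = 1499657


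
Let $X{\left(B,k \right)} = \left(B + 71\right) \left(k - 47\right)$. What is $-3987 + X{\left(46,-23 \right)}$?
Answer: $-12177$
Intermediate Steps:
$X{\left(B,k \right)} = \left(-47 + k\right) \left(71 + B\right)$ ($X{\left(B,k \right)} = \left(71 + B\right) \left(-47 + k\right) = \left(-47 + k\right) \left(71 + B\right)$)
$-3987 + X{\left(46,-23 \right)} = -3987 + \left(-3337 - 2162 + 71 \left(-23\right) + 46 \left(-23\right)\right) = -3987 - 8190 = -12177$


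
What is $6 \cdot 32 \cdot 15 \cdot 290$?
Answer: $835200$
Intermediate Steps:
$6 \cdot 32 \cdot 15 \cdot 290 = 192 \cdot 15 \cdot 290 = 2880 \cdot 290 = 835200$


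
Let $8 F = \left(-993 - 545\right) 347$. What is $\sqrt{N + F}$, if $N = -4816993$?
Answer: $\frac{3 i \sqrt{2170535}}{2} \approx 2209.9 i$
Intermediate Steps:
$F = - \frac{266843}{4}$ ($F = \frac{\left(-993 - 545\right) 347}{8} = \frac{\left(-1538\right) 347}{8} = \frac{1}{8} \left(-533686\right) = - \frac{266843}{4} \approx -66711.0$)
$\sqrt{N + F} = \sqrt{-4816993 - \frac{266843}{4}} = \sqrt{- \frac{19534815}{4}} = \frac{3 i \sqrt{2170535}}{2}$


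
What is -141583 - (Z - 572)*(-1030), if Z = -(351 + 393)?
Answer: -1497063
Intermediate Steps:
Z = -744 (Z = -1*744 = -744)
-141583 - (Z - 572)*(-1030) = -141583 - (-744 - 572)*(-1030) = -141583 - (-1316)*(-1030) = -141583 - 1*1355480 = -141583 - 1355480 = -1497063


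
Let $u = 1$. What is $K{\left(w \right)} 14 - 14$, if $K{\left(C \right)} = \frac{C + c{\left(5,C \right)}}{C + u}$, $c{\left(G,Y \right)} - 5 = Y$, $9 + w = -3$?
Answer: $\frac{112}{11} \approx 10.182$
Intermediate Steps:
$w = -12$ ($w = -9 - 3 = -12$)
$c{\left(G,Y \right)} = 5 + Y$
$K{\left(C \right)} = \frac{5 + 2 C}{1 + C}$ ($K{\left(C \right)} = \frac{C + \left(5 + C\right)}{C + 1} = \frac{5 + 2 C}{1 + C}$)
$K{\left(w \right)} 14 - 14 = \frac{5 + 2 \left(-12\right)}{1 - 12} \cdot 14 - 14 = \frac{5 - 24}{-11} \cdot 14 - 14 = \left(- \frac{1}{11}\right) \left(-19\right) 14 - 14 = \frac{19}{11} \cdot 14 - 14 = \frac{266}{11} - 14 = \frac{112}{11}$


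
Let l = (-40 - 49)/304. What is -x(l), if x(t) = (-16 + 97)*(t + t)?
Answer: 7209/152 ≈ 47.428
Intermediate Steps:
l = -89/304 (l = -89*1/304 = -89/304 ≈ -0.29276)
x(t) = 162*t (x(t) = 81*(2*t) = 162*t)
-x(l) = -162*(-89)/304 = -1*(-7209/152) = 7209/152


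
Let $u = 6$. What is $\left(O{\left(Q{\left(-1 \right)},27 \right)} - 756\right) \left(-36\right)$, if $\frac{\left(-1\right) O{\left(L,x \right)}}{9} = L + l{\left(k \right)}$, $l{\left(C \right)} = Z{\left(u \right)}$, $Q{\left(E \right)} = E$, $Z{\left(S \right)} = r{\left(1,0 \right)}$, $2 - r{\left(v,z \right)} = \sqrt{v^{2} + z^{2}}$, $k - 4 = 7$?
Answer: $27216$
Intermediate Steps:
$k = 11$ ($k = 4 + 7 = 11$)
$r{\left(v,z \right)} = 2 - \sqrt{v^{2} + z^{2}}$
$Z{\left(S \right)} = 1$ ($Z{\left(S \right)} = 2 - \sqrt{1^{2} + 0^{2}} = 2 - \sqrt{1 + 0} = 2 - \sqrt{1} = 2 - 1 = 1$)
$l{\left(C \right)} = 1$
$O{\left(L,x \right)} = -9 - 9 L$ ($O{\left(L,x \right)} = - 9 \left(L + 1\right) = - 9 \left(1 + L\right) = -9 - 9 L$)
$\left(O{\left(Q{\left(-1 \right)},27 \right)} - 756\right) \left(-36\right) = \left(\left(-9 - -9\right) - 756\right) \left(-36\right) = \left(\left(-9 + 9\right) - 756\right) \left(-36\right) = \left(0 - 756\right) \left(-36\right) = \left(-756\right) \left(-36\right) = 27216$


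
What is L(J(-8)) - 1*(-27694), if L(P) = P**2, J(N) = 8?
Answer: 27758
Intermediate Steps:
L(J(-8)) - 1*(-27694) = 8**2 - 1*(-27694) = 64 + 27694 = 27758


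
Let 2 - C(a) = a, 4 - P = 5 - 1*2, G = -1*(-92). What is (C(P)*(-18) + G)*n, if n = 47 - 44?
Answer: 222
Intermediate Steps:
G = 92
n = 3
P = 1 (P = 4 - (5 - 1*2) = 4 - (5 - 2) = 4 - 1*3 = 4 - 3 = 1)
C(a) = 2 - a
(C(P)*(-18) + G)*n = ((2 - 1*1)*(-18) + 92)*3 = ((2 - 1)*(-18) + 92)*3 = (1*(-18) + 92)*3 = (-18 + 92)*3 = 74*3 = 222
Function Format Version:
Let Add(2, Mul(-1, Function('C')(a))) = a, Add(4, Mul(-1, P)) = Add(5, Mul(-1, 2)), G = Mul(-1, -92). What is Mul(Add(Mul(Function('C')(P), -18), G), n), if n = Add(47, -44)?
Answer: 222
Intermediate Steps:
G = 92
n = 3
P = 1 (P = Add(4, Mul(-1, Add(5, Mul(-1, 2)))) = Add(4, Mul(-1, Add(5, -2))) = Add(4, Mul(-1, 3)) = Add(4, -3) = 1)
Function('C')(a) = Add(2, Mul(-1, a))
Mul(Add(Mul(Function('C')(P), -18), G), n) = Mul(Add(Mul(Add(2, Mul(-1, 1)), -18), 92), 3) = Mul(Add(Mul(Add(2, -1), -18), 92), 3) = Mul(Add(Mul(1, -18), 92), 3) = Mul(Add(-18, 92), 3) = Mul(74, 3) = 222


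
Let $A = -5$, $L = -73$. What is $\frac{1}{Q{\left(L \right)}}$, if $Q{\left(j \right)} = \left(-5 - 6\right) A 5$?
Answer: $\frac{1}{275} \approx 0.0036364$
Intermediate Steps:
$Q{\left(j \right)} = 275$ ($Q{\left(j \right)} = \left(-5 - 6\right) \left(\left(-5\right) 5\right) = \left(-11\right) \left(-25\right) = 275$)
$\frac{1}{Q{\left(L \right)}} = \frac{1}{275}$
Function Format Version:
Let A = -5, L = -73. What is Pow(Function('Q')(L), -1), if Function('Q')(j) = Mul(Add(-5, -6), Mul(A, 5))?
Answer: Rational(1, 275) ≈ 0.0036364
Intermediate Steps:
Function('Q')(j) = 275 (Function('Q')(j) = Mul(Add(-5, -6), Mul(-5, 5)) = Mul(-11, -25) = 275)
Pow(Function('Q')(L), -1) = Pow(275, -1) = Rational(1, 275)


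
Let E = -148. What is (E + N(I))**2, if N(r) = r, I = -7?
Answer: 24025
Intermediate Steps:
(E + N(I))**2 = (-148 - 7)**2 = (-155)**2 = 24025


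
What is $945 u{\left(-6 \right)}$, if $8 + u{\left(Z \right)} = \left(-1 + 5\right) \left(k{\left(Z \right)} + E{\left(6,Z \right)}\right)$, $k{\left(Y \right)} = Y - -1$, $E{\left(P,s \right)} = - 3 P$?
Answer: $-94500$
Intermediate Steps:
$k{\left(Y \right)} = 1 + Y$ ($k{\left(Y \right)} = Y + 1 = 1 + Y$)
$u{\left(Z \right)} = -76 + 4 Z$ ($u{\left(Z \right)} = -8 + \left(-1 + 5\right) \left(\left(1 + Z\right) - 18\right) = -8 + 4 \left(\left(1 + Z\right) - 18\right) = -8 + 4 \left(-17 + Z\right) = -8 + \left(-68 + 4 Z\right) = -76 + 4 Z$)
$945 u{\left(-6 \right)} = 945 \left(-76 + 4 \left(-6\right)\right) = 945 \left(-76 - 24\right) = 945 \left(-100\right) = -94500$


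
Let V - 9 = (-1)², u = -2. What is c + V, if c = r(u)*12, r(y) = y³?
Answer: -86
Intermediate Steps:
V = 10 (V = 9 + (-1)² = 9 + 1 = 10)
c = -96 (c = (-2)³*12 = -8*12 = -96)
c + V = -96 + 10 = -86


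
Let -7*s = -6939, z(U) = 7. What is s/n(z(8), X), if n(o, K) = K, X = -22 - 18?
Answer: -6939/280 ≈ -24.782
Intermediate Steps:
X = -40
s = 6939/7 (s = -1/7*(-6939) = 6939/7 ≈ 991.29)
s/n(z(8), X) = (6939/7)/(-40) = (6939/7)*(-1/40) = -6939/280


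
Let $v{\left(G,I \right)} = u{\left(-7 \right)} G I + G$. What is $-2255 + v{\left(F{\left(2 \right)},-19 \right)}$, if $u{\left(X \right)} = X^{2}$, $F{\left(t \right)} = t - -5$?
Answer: $-8765$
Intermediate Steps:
$F{\left(t \right)} = 5 + t$ ($F{\left(t \right)} = t + 5 = 5 + t$)
$v{\left(G,I \right)} = G + 49 G I$ ($v{\left(G,I \right)} = \left(-7\right)^{2} G I + G = 49 G I + G = G + 49 G I$)
$-2255 + v{\left(F{\left(2 \right)},-19 \right)} = -2255 + \left(5 + 2\right) \left(1 + 49 \left(-19\right)\right) = -2255 + 7 \left(1 - 931\right) = -2255 + 7 \left(-930\right) = -2255 - 6510 = -8765$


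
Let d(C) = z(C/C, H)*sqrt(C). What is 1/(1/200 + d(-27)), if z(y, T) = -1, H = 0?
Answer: 200/1080001 + 120000*I*sqrt(3)/1080001 ≈ 0.00018519 + 0.19245*I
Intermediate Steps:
d(C) = -sqrt(C)
1/(1/200 + d(-27)) = 1/(1/200 - sqrt(-27)) = 1/(1/200 - 3*I*sqrt(3))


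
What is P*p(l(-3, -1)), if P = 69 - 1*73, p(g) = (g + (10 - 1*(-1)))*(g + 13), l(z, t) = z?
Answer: -320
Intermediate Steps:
p(g) = (11 + g)*(13 + g) (p(g) = (g + (10 + 1))*(13 + g) = (g + 11)*(13 + g) = (11 + g)*(13 + g))
P = -4 (P = 69 - 73 = -4)
P*p(l(-3, -1)) = -4*(143 + (-3)**2 + 24*(-3)) = -4*(143 + 9 - 72) = -4*80 = -320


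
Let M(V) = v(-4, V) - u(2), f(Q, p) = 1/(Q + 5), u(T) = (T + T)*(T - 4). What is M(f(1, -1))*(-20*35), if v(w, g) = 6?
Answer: -9800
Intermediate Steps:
u(T) = 2*T*(-4 + T) (u(T) = (2*T)*(-4 + T) = 2*T*(-4 + T))
f(Q, p) = 1/(5 + Q)
M(V) = 14 (M(V) = 6 - 2*2*(-4 + 2) = 6 - 2*2*(-2) = 6 - 1*(-8) = 6 + 8 = 14)
M(f(1, -1))*(-20*35) = 14*(-20*35) = 14*(-700) = -9800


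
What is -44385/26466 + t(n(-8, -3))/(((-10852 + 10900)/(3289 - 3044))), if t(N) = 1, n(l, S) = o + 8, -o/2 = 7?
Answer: 65965/19248 ≈ 3.4271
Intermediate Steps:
o = -14 (o = -2*7 = -14)
n(l, S) = -6 (n(l, S) = -14 + 8 = -6)
-44385/26466 + t(n(-8, -3))/(((-10852 + 10900)/(3289 - 3044))) = -44385/26466 + 1/((-10852 + 10900)/(3289 - 3044)) = -44385*1/26466 + 1/(48/245) = -1345/802 + 1/(48*(1/245)) = -1345/802 + 1/(48/245) = -1345/802 + 1*(245/48) = -1345/802 + 245/48 = 65965/19248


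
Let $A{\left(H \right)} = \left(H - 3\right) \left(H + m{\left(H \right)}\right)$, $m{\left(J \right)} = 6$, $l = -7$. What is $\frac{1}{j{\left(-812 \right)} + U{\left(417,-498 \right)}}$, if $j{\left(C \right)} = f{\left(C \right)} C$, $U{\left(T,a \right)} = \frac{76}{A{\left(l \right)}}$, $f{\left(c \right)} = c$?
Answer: $\frac{5}{3296758} \approx 1.5166 \cdot 10^{-6}$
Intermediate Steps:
$A{\left(H \right)} = \left(-3 + H\right) \left(6 + H\right)$ ($A{\left(H \right)} = \left(H - 3\right) \left(H + 6\right) = \left(-3 + H\right) \left(6 + H\right)$)
$U{\left(T,a \right)} = \frac{38}{5}$ ($U{\left(T,a \right)} = \frac{76}{-18 + \left(-7\right)^{2} + 3 \left(-7\right)} = \frac{76}{-18 + 49 - 21} = \frac{76}{10} = 76 \cdot \frac{1}{10} = \frac{38}{5}$)
$j{\left(C \right)} = C^{2}$ ($j{\left(C \right)} = C C = C^{2}$)
$\frac{1}{j{\left(-812 \right)} + U{\left(417,-498 \right)}} = \frac{1}{\left(-812\right)^{2} + \frac{38}{5}} = \frac{1}{659344 + \frac{38}{5}} = \frac{1}{\frac{3296758}{5}} = \frac{5}{3296758}$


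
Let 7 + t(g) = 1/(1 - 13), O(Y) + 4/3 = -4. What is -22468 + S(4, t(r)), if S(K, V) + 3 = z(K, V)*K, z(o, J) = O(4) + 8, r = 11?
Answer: -67381/3 ≈ -22460.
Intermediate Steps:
O(Y) = -16/3 (O(Y) = -4/3 - 4 = -16/3)
z(o, J) = 8/3 (z(o, J) = -16/3 + 8 = 8/3)
t(g) = -85/12 (t(g) = -7 + 1/(1 - 13) = -7 + 1/(-12) = -7 - 1/12 = -85/12)
S(K, V) = -3 + 8*K/3
-22468 + S(4, t(r)) = -22468 + (-3 + (8/3)*4) = -22468 + (-3 + 32/3) = -22468 + 23/3 = -67381/3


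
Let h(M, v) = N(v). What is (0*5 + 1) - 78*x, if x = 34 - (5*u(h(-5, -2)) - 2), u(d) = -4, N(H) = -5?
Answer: -4367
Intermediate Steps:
h(M, v) = -5
x = 56 (x = 34 - (5*(-4) - 2) = 34 - (-20 - 2) = 34 - 1*(-22) = 34 + 22 = 56)
(0*5 + 1) - 78*x = (0*5 + 1) - 78*56 = (0 + 1) - 4368 = 1 - 4368 = -4367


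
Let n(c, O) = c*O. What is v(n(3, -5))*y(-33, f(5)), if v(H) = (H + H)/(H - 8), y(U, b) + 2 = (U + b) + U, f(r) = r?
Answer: -1890/23 ≈ -82.174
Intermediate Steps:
n(c, O) = O*c
y(U, b) = -2 + b + 2*U (y(U, b) = -2 + ((U + b) + U) = -2 + (b + 2*U) = -2 + b + 2*U)
v(H) = 2*H/(-8 + H) (v(H) = (2*H)/(-8 + H) = 2*H/(-8 + H))
v(n(3, -5))*y(-33, f(5)) = (2*(-5*3)/(-8 - 5*3))*(-2 + 5 + 2*(-33)) = (2*(-15)/(-8 - 15))*(-2 + 5 - 66) = (2*(-15)/(-23))*(-63) = (2*(-15)*(-1/23))*(-63) = (30/23)*(-63) = -1890/23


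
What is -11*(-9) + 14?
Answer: 113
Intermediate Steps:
-11*(-9) + 14 = 99 + 14 = 113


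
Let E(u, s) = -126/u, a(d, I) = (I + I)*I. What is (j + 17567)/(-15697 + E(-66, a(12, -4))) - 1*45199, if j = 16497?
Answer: -3901900629/86323 ≈ -45201.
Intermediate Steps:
a(d, I) = 2*I**2 (a(d, I) = (2*I)*I = 2*I**2)
(j + 17567)/(-15697 + E(-66, a(12, -4))) - 1*45199 = (16497 + 17567)/(-15697 - 126/(-66)) - 1*45199 = 34064/(-15697 - 126*(-1/66)) - 45199 = 34064/(-15697 + 21/11) - 45199 = 34064/(-172646/11) - 45199 = 34064*(-11/172646) - 45199 = -187352/86323 - 45199 = -3901900629/86323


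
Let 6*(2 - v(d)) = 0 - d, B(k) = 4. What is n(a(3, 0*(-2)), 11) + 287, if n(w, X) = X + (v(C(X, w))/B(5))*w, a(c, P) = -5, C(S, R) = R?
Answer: 7117/24 ≈ 296.54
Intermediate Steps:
v(d) = 2 + d/6 (v(d) = 2 - (0 - d)/6 = 2 - (-1)*d/6 = 2 + d/6)
n(w, X) = X + w*(½ + w/24) (n(w, X) = X + ((2 + w/6)/4)*w = X + ((2 + w/6)*(¼))*w = X + (½ + w/24)*w = X + w*(½ + w/24))
n(a(3, 0*(-2)), 11) + 287 = (11 + (1/24)*(-5)*(12 - 5)) + 287 = (11 + (1/24)*(-5)*7) + 287 = (11 - 35/24) + 287 = 229/24 + 287 = 7117/24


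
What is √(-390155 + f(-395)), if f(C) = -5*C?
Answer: 2*I*√97045 ≈ 623.04*I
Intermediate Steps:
√(-390155 + f(-395)) = √(-390155 - 5*(-395)) = √(-390155 + 1975) = √(-388180) = 2*I*√97045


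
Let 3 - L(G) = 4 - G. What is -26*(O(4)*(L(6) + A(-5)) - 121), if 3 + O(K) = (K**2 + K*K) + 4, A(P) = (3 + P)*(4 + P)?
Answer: -2860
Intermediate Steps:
O(K) = 1 + 2*K**2 (O(K) = -3 + ((K**2 + K*K) + 4) = -3 + ((K**2 + K**2) + 4) = -3 + (2*K**2 + 4) = -3 + (4 + 2*K**2) = 1 + 2*K**2)
L(G) = -1 + G (L(G) = 3 - (4 - G) = 3 + (-4 + G) = -1 + G)
-26*(O(4)*(L(6) + A(-5)) - 121) = -26*((1 + 2*4**2)*((-1 + 6) + (12 + (-5)**2 + 7*(-5))) - 121) = -26*((1 + 2*16)*(5 + (12 + 25 - 35)) - 121) = -26*((1 + 32)*(5 + 2) - 121) = -26*(33*7 - 121) = -26*(231 - 121) = -26*110 = -2860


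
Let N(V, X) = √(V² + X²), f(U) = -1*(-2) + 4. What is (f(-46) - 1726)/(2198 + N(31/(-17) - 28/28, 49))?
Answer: -1092581840/1395521763 + 29240*√696193/1395521763 ≈ -0.76544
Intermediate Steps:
f(U) = 6 (f(U) = 2 + 4 = 6)
(f(-46) - 1726)/(2198 + N(31/(-17) - 28/28, 49)) = (6 - 1726)/(2198 + √((31/(-17) - 28/28)² + 49²)) = -1720/(2198 + √((31*(-1/17) - 28*1/28)² + 2401)) = -1720/(2198 + √((-31/17 - 1)² + 2401)) = -1720/(2198 + √((-48/17)² + 2401)) = -1720/(2198 + √(2304/289 + 2401)) = -1720/(2198 + √(696193/289)) = -1720/(2198 + √696193/17)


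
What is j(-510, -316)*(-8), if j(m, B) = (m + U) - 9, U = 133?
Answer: 3088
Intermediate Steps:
j(m, B) = 124 + m (j(m, B) = (m + 133) - 9 = (133 + m) - 9 = 124 + m)
j(-510, -316)*(-8) = (124 - 510)*(-8) = -386*(-8) = 3088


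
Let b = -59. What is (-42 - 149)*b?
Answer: 11269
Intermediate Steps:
(-42 - 149)*b = (-42 - 149)*(-59) = -191*(-59) = 11269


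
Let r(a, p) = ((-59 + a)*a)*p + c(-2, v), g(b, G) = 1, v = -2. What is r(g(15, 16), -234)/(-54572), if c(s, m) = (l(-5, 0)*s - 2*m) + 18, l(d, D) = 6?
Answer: -6791/27286 ≈ -0.24888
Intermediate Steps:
c(s, m) = 18 - 2*m + 6*s (c(s, m) = (6*s - 2*m) + 18 = (-2*m + 6*s) + 18 = 18 - 2*m + 6*s)
r(a, p) = 10 + a*p*(-59 + a) (r(a, p) = ((-59 + a)*a)*p + (18 - 2*(-2) + 6*(-2)) = (a*(-59 + a))*p + (18 + 4 - 12) = a*p*(-59 + a) + 10 = 10 + a*p*(-59 + a))
r(g(15, 16), -234)/(-54572) = (10 - 234*1² - 59*1*(-234))/(-54572) = (10 - 234*1 + 13806)*(-1/54572) = (10 - 234 + 13806)*(-1/54572) = 13582*(-1/54572) = -6791/27286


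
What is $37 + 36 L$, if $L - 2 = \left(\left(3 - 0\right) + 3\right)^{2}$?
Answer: $1405$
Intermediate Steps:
$L = 38$ ($L = 2 + \left(\left(3 - 0\right) + 3\right)^{2} = 2 + \left(\left(3 + 0\right) + 3\right)^{2} = 2 + \left(3 + 3\right)^{2} = 2 + 6^{2} = 2 + 36 = 38$)
$37 + 36 L = 37 + 36 \cdot 38 = 37 + 1368 = 1405$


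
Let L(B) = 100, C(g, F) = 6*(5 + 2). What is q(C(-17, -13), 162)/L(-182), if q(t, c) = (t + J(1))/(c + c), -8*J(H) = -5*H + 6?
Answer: 67/51840 ≈ 0.0012924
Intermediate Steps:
J(H) = -¾ + 5*H/8 (J(H) = -(-5*H + 6)/8 = -(6 - 5*H)/8 = -¾ + 5*H/8)
C(g, F) = 42 (C(g, F) = 6*7 = 42)
q(t, c) = (-⅛ + t)/(2*c) (q(t, c) = (t + (-¾ + (5/8)*1))/(c + c) = (t + (-¾ + 5/8))/((2*c)) = (t - ⅛)*(1/(2*c)) = (-⅛ + t)*(1/(2*c)) = (-⅛ + t)/(2*c))
q(C(-17, -13), 162)/L(-182) = ((1/16)*(-1 + 8*42)/162)/100 = ((1/16)*(1/162)*(-1 + 336))*(1/100) = ((1/16)*(1/162)*335)*(1/100) = (335/2592)*(1/100) = 67/51840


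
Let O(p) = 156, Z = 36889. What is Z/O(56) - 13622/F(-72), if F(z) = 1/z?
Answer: 153039193/156 ≈ 9.8102e+5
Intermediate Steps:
Z/O(56) - 13622/F(-72) = 36889/156 - 13622/(1/(-72)) = 36889*(1/156) - 13622/(-1/72) = 36889/156 - 13622*(-72) = 36889/156 + 980784 = 153039193/156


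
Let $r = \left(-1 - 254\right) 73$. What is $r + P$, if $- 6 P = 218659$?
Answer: $- \frac{330349}{6} \approx -55058.0$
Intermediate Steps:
$P = - \frac{218659}{6}$ ($P = \left(- \frac{1}{6}\right) 218659 = - \frac{218659}{6} \approx -36443.0$)
$r = -18615$ ($r = \left(-255\right) 73 = -18615$)
$r + P = -18615 - \frac{218659}{6} = - \frac{330349}{6}$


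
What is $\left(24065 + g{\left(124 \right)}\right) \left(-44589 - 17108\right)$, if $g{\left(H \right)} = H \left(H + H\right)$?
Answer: $-3382044449$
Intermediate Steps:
$g{\left(H \right)} = 2 H^{2}$ ($g{\left(H \right)} = H 2 H = 2 H^{2}$)
$\left(24065 + g{\left(124 \right)}\right) \left(-44589 - 17108\right) = \left(24065 + 2 \cdot 124^{2}\right) \left(-44589 - 17108\right) = \left(24065 + 2 \cdot 15376\right) \left(-61697\right) = \left(24065 + 30752\right) \left(-61697\right) = 54817 \left(-61697\right) = -3382044449$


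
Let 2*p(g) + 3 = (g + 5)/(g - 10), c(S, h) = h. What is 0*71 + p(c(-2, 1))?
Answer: -11/6 ≈ -1.8333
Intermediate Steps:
p(g) = -3/2 + (5 + g)/(2*(-10 + g)) (p(g) = -3/2 + ((g + 5)/(g - 10))/2 = -3/2 + ((5 + g)/(-10 + g))/2 = -3/2 + (5 + g)/(2*(-10 + g)))
0*71 + p(c(-2, 1)) = 0*71 + (35/2 - 1*1)/(-10 + 1) = 0 + (35/2 - 1)/(-9) = 0 - ⅑*33/2 = 0 - 11/6 = -11/6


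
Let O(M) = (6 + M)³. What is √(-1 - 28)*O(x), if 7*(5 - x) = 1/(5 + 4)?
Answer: 331373888*I*√29/250047 ≈ 7136.7*I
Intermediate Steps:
x = 314/63 (x = 5 - 1/(7*(5 + 4)) = 5 - ⅐/9 = 5 - ⅐*⅑ = 5 - 1/63 = 314/63 ≈ 4.9841)
√(-1 - 28)*O(x) = √(-1 - 28)*(6 + 314/63)³ = √(-29)*(692/63)³ = (I*√29)*(331373888/250047) = 331373888*I*√29/250047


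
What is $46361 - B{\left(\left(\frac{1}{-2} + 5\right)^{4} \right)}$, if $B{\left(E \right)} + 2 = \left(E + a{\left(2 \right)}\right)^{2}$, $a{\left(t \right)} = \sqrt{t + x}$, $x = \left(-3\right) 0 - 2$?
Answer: $- \frac{31177793}{256} \approx -1.2179 \cdot 10^{5}$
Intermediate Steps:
$x = -2$ ($x = 0 - 2 = -2$)
$a{\left(t \right)} = \sqrt{-2 + t}$ ($a{\left(t \right)} = \sqrt{t - 2} = \sqrt{-2 + t}$)
$B{\left(E \right)} = -2 + E^{2}$ ($B{\left(E \right)} = -2 + \left(E + \sqrt{-2 + 2}\right)^{2} = -2 + \left(E + \sqrt{0}\right)^{2} = -2 + \left(E + 0\right)^{2} = -2 + E^{2}$)
$46361 - B{\left(\left(\frac{1}{-2} + 5\right)^{4} \right)} = 46361 - \left(-2 + \left(\left(\frac{1}{-2} + 5\right)^{4}\right)^{2}\right) = 46361 - \left(-2 + \left(\left(- \frac{1}{2} + 5\right)^{4}\right)^{2}\right) = 46361 - \left(-2 + \left(\left(\frac{9}{2}\right)^{4}\right)^{2}\right) = 46361 - \left(-2 + \left(\frac{6561}{16}\right)^{2}\right) = 46361 - \left(-2 + \frac{43046721}{256}\right) = 46361 - \frac{43046209}{256} = - \frac{31177793}{256}$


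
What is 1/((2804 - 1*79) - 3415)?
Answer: -1/690 ≈ -0.0014493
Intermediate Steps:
1/((2804 - 1*79) - 3415) = 1/((2804 - 79) - 3415) = 1/(2725 - 3415) = 1/(-690) = -1/690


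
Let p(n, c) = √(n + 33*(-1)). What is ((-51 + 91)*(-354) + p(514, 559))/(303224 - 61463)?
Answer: -4720/80587 + √481/241761 ≈ -0.058480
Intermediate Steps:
p(n, c) = √(-33 + n) (p(n, c) = √(n - 33) = √(-33 + n))
((-51 + 91)*(-354) + p(514, 559))/(303224 - 61463) = ((-51 + 91)*(-354) + √(-33 + 514))/(303224 - 61463) = (40*(-354) + √481)/241761 = (-14160 + √481)*(1/241761) = -4720/80587 + √481/241761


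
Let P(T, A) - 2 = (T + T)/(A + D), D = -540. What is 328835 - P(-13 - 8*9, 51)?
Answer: 160799167/489 ≈ 3.2883e+5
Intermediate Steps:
P(T, A) = 2 + 2*T/(-540 + A) (P(T, A) = 2 + (T + T)/(A - 540) = 2 + (2*T)/(-540 + A) = 2 + 2*T/(-540 + A))
328835 - P(-13 - 8*9, 51) = 328835 - 2*(-540 + 51 + (-13 - 8*9))/(-540 + 51) = 328835 - 2*(-540 + 51 + (-13 - 72))/(-489) = 328835 - 2*(-1)*(-540 + 51 - 85)/489 = 328835 - 2*(-1)*(-574)/489 = 328835 - 1*1148/489 = 328835 - 1148/489 = 160799167/489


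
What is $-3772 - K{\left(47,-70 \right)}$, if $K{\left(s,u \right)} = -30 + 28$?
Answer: $-3770$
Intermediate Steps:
$K{\left(s,u \right)} = -2$
$-3772 - K{\left(47,-70 \right)} = -3772 - -2 = -3772 + 2 = -3770$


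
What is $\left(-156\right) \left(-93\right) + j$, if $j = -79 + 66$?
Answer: $14495$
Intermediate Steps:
$j = -13$
$\left(-156\right) \left(-93\right) + j = \left(-156\right) \left(-93\right) - 13 = 14508 - 13 = 14495$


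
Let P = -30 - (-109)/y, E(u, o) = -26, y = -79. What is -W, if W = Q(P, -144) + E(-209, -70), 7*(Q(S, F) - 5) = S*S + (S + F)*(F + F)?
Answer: -320456974/43687 ≈ -7335.3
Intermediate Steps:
P = -2479/79 (P = -30 - (-109)/(-79) = -30 - (-109)*(-1)/79 = -30 - 1*109/79 = -30 - 109/79 = -2479/79 ≈ -31.380)
Q(S, F) = 5 + S²/7 + 2*F*(F + S)/7 (Q(S, F) = 5 + (S*S + (S + F)*(F + F))/7 = 5 + (S² + (F + S)*(2*F))/7 = 5 + (S² + 2*F*(F + S))/7 = 5 + (S²/7 + 2*F*(F + S)/7) = 5 + S²/7 + 2*F*(F + S)/7)
W = 320456974/43687 (W = (5 + (-2479/79)²/7 + (2/7)*(-144)² + (2/7)*(-144)*(-2479/79)) - 26 = (5 + (⅐)*(6145441/6241) + (2/7)*20736 + 713952/553) - 26 = (5 + 6145441/43687 + 41472/7 + 713952/553) - 26 = 321592836/43687 - 26 = 320456974/43687 ≈ 7335.3)
-W = -1*320456974/43687 = -320456974/43687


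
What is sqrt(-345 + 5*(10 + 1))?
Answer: I*sqrt(290) ≈ 17.029*I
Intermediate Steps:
sqrt(-345 + 5*(10 + 1)) = sqrt(-345 + 5*11) = sqrt(-345 + 55) = sqrt(-290) = I*sqrt(290)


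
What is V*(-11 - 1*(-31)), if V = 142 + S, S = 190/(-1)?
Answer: -960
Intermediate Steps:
S = -190 (S = 190*(-1) = -190)
V = -48 (V = 142 - 190 = -48)
V*(-11 - 1*(-31)) = -48*(-11 - 1*(-31)) = -48*(-11 + 31) = -48*20 = -960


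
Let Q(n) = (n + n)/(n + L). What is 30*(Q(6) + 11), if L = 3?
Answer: 370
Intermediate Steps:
Q(n) = 2*n/(3 + n) (Q(n) = (n + n)/(n + 3) = (2*n)/(3 + n) = 2*n/(3 + n))
30*(Q(6) + 11) = 30*(2*6/(3 + 6) + 11) = 30*(2*6/9 + 11) = 30*(2*6*(⅑) + 11) = 30*(4/3 + 11) = 30*(37/3) = 370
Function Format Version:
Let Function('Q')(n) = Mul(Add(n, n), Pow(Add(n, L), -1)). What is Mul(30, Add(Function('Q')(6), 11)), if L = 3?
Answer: 370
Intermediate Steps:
Function('Q')(n) = Mul(2, n, Pow(Add(3, n), -1)) (Function('Q')(n) = Mul(Add(n, n), Pow(Add(n, 3), -1)) = Mul(Mul(2, n), Pow(Add(3, n), -1)) = Mul(2, n, Pow(Add(3, n), -1)))
Mul(30, Add(Function('Q')(6), 11)) = Mul(30, Add(Mul(2, 6, Pow(Add(3, 6), -1)), 11)) = Mul(30, Add(Mul(2, 6, Pow(9, -1)), 11)) = Mul(30, Add(Mul(2, 6, Rational(1, 9)), 11)) = Mul(30, Add(Rational(4, 3), 11)) = Mul(30, Rational(37, 3)) = 370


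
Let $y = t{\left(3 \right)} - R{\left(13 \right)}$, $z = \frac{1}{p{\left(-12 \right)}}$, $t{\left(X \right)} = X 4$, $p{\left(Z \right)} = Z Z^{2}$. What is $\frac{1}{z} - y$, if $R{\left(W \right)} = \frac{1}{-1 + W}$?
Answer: $- \frac{20879}{12} \approx -1739.9$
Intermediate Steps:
$p{\left(Z \right)} = Z^{3}$
$t{\left(X \right)} = 4 X$
$z = - \frac{1}{1728}$ ($z = \frac{1}{\left(-12\right)^{3}} = \frac{1}{-1728} = - \frac{1}{1728} \approx -0.0005787$)
$y = \frac{143}{12}$ ($y = 4 \cdot 3 - \frac{1}{-1 + 13} = 12 - \frac{1}{12} = \frac{143}{12} \approx 11.917$)
$\frac{1}{z} - y = \frac{1}{- \frac{1}{1728}} - \frac{143}{12} = -1728 - \frac{143}{12} = - \frac{20879}{12}$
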